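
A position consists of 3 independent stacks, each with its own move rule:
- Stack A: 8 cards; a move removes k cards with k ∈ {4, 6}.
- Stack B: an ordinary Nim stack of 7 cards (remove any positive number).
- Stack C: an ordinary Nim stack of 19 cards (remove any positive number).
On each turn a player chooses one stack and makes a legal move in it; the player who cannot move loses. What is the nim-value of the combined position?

22

Build the Grundy sequence for stack A with g(k) = mex{g(k−s) : s ∈ {4, 6}, s ≤ k}:
k:     0  1  2  3  4  5  6  7  8
g(k):  0  0  0  0  1  1  1  1  2
So g(8) = 2.
Stack B is a plain Nim stack of size 7, so its Grundy value is 7.
Stack C is a plain Nim stack of size 19, so its Grundy value is 19.
By the Sprague-Grundy theorem, the Grundy value of a sum of independent games is the XOR of the component values.
Combined value = 2 ⊕ 7 ⊕ 19 = 22.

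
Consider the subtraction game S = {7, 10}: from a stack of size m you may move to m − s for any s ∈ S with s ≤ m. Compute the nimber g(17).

Build the Grundy sequence with g(k) = mex{g(k−s) : s ∈ {7, 10}, s ≤ k}:
k:     0  1  2  3  4  5  6  7  8  9 10 11 12 13 14 15 16 17
g(k):  0  0  0  0  0  0  0  1  1  1  1  1  1  1  2  2  2  0
So g(17) = 0.

0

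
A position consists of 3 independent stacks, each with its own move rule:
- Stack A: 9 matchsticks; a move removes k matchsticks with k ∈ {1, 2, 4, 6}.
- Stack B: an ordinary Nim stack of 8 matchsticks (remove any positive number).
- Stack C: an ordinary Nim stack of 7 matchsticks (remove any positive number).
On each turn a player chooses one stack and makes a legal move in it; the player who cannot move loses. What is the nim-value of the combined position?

14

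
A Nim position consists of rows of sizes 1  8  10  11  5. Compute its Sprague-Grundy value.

13

Nim-sum: 1 ^ 8 ^ 10 ^ 11 ^ 5 = 13.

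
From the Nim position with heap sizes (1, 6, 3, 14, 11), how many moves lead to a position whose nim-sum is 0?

Nim-sum: 1 ^ 6 ^ 3 ^ 14 ^ 11 = 1.
The overall nim-sum is X = 1. A heap of size p has a winning move iff p XOR X < p (reduce it to p XOR X).
  1: 1 XOR 1 = 0 < 1 — winning move (to 0).
  6: 6 XOR 1 = 7 ≥ 6 — no move.
  3: 3 XOR 1 = 2 < 3 — winning move (to 2).
  14: 14 XOR 1 = 15 ≥ 14 — no move.
  11: 11 XOR 1 = 10 < 11 — winning move (to 10).
That gives 3 winning moves.

3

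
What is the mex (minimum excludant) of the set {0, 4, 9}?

1

0 is in the set but 1 is not, so the mex is 1.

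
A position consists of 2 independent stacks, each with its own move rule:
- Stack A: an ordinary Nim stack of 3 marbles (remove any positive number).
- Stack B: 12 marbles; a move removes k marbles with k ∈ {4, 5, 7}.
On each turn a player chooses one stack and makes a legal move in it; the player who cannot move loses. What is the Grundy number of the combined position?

3

Stack A is a plain Nim stack of size 3, so its Grundy value is 3.
Grundy values for stack B (subtraction set {4, 5, 7}):
k:     0  1  2  3  4  5  6  7  8  9 10 11 12
g(k):  0  0  0  0  1  1  1  1  2  2  2  0  0
So g(12) = 0.
The value of a disjunctive sum is the nim-sum of the parts.
Combined value = 3 ⊕ 0 = 3.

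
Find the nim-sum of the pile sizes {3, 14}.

13

Bitwise XOR of the heap sizes:
  0011  (3)
  1110  (14)
  ----
  1101  (13)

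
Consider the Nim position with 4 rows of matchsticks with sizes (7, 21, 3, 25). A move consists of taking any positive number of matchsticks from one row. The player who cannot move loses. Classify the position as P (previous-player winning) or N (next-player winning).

Nim-sum: 7 ^ 21 ^ 3 ^ 25 = 8.
The nim-sum is 8 ≠ 0, so this is an N-position: the player to move can win.

N-position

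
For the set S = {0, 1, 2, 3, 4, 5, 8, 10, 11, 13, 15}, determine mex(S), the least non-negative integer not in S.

6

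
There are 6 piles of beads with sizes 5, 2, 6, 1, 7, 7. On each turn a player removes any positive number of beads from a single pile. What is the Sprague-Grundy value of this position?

Nim-sum: 5 ^ 2 ^ 6 ^ 1 ^ 7 ^ 7 = 0.

0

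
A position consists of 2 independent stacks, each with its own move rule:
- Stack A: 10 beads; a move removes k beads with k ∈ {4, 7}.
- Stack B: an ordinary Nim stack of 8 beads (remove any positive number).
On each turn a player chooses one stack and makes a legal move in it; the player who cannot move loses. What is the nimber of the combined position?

10

For stack A, compute g(0), g(1), … with moves {4, 7}:
g(0) = mex{} = 0
g(1) = mex{} = 0
g(2) = mex{} = 0
g(3) = mex{} = 0
g(4) = mex{0} = 1
g(5) = mex{0} = 1
g(6) = mex{0} = 1
g(7) = mex{0} = 1
g(8) = mex{0,1} = 2
g(9) = mex{0,1} = 2
g(10) = mex{0,1} = 2
So g(10) = 2.
Stack B is a plain Nim stack of size 8, so its Grundy value is 8.
The value of a disjunctive sum is the nim-sum of the parts.
Combined value = 2 XOR 8 = 10.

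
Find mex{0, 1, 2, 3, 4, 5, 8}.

The values 0, 1, 2, 3, 4, 5 are all present; 6 is the first non-negative integer missing from the set.

6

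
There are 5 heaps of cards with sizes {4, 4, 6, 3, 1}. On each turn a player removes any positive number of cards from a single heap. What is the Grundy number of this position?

Compute the nim-sum pairwise:
4 ⊕ 4 = 0
0 ⊕ 6 = 6
6 ⊕ 3 = 5
5 ⊕ 1 = 4

4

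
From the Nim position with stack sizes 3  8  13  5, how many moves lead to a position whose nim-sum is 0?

Compute the nim-sum pairwise:
3 ^ 8 = 11
11 ^ 13 = 6
6 ^ 5 = 3
The overall nim-sum is X = 3. A stack of size p has a winning move iff p XOR X < p (reduce it to p XOR X).
  3: 3 XOR 3 = 0 < 3 — winning move (to 0).
  8: 8 XOR 3 = 11 ≥ 8 — no move.
  13: 13 XOR 3 = 14 ≥ 13 — no move.
  5: 5 XOR 3 = 6 ≥ 5 — no move.
That gives 1 winning move.

1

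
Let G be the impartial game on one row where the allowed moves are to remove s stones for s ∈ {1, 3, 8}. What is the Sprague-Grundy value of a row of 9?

Build the Grundy sequence with g(k) = mex{g(k−s) : s ∈ {1, 3, 8}, s ≤ k}:
k:     0  1  2  3  4  5  6  7  8  9
g(k):  0  1  0  1  0  1  0  1  2  3
So g(9) = 3.

3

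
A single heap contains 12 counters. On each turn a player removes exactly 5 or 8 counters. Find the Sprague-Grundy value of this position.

2

Build the Grundy sequence with g(k) = mex{g(k−s) : s ∈ {5, 8}, s ≤ k}:
g(0) = mex{} = 0
g(1) = mex{} = 0
g(2) = mex{} = 0
g(3) = mex{} = 0
g(4) = mex{} = 0
g(5) = mex{0} = 1
g(6) = mex{0} = 1
g(7) = mex{0} = 1
g(8) = mex{0} = 1
g(9) = mex{0} = 1
g(10) = mex{0,1} = 2
g(11) = mex{0,1} = 2
g(12) = mex{0,1} = 2
So g(12) = 2.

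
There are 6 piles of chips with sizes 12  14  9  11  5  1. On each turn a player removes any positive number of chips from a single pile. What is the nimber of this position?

Write each in binary and XOR column by column:
  1100  (12)
  1110  (14)
  1001  (9)
  1011  (11)
  0101  (5)
  0001  (1)
  ----
  0100  (4)

4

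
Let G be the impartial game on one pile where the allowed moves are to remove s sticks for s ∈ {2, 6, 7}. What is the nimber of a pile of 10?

3

Grundy values for subtraction set {2, 6, 7}:
g(0) = mex{} = 0
g(1) = mex{} = 0
g(2) = mex{0} = 1
g(3) = mex{0} = 1
g(4) = mex{1} = 0
g(5) = mex{1} = 0
g(6) = mex{0} = 1
g(7) = mex{0} = 1
g(8) = mex{0,1} = 2
g(9) = mex{1} = 0
g(10) = mex{0,1,2} = 3
So g(10) = 3.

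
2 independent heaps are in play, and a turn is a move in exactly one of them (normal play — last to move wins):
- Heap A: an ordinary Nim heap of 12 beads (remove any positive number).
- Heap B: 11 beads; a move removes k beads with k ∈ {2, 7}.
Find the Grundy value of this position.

13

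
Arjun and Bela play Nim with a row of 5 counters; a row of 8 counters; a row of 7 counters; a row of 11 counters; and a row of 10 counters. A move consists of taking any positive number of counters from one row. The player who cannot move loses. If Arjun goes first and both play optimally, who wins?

Nim-sum: 5 ^ 8 ^ 7 ^ 11 ^ 10 = 11.
The nim-sum is 11 ≠ 0, so this is an N-position: the player to move can win; Arjun has a winning move.

Arjun wins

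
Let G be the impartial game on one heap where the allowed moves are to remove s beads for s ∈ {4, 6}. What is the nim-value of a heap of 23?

0

Compute g(0), g(1), … for moves {4, 6}:
k:     0  1  2  3  4  5  6  7  8  9 10 11 12 13 14 15 16 17 18 19 20 21 22 23
g(k):  0  0  0  0  1  1  1  1  2  2  0  0  0  0  1  1  1  1  2  2  0  0  0  0
So g(23) = 0.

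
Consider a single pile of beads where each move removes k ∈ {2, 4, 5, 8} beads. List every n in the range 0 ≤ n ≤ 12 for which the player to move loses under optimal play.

0, 1, 7, 10

Compute g(0), g(1), … for moves {2, 4, 5, 8}:
g(0) = mex{} = 0
g(1) = mex{} = 0
g(2) = mex{0} = 1
g(3) = mex{0} = 1
g(4) = mex{0,1} = 2
g(5) = mex{0,1} = 2
g(6) = mex{0,1,2} = 3
g(7) = mex{1,2} = 0
g(8) = mex{0,1,2,3} = 4
g(9) = mex{0,2} = 1
g(10) = mex{1,2,3,4} = 0
g(11) = mex{0,1,3} = 2
g(12) = mex{0,2,4} = 1
The P-positions (g = 0) in 0..12 are 0, 1, 7, 10.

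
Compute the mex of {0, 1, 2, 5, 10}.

The values 0, 1, 2 are all present; 3 is the first non-negative integer missing from the set.

3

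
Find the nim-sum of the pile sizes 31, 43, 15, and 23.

44

In binary:
  011111  (31)
  101011  (43)
  001111  (15)
  010111  (23)
  ------
  101100  (44)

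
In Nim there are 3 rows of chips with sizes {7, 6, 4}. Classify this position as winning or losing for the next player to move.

Nim-sum: 7 ⊕ 6 ⊕ 4 = 5.
The nim-sum is 5 ≠ 0, so this is an N-position: the player to move can win.

Winning position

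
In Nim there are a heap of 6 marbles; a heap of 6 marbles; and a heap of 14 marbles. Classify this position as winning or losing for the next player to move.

Winning position

Compute the nim-sum pairwise:
6 ^ 6 = 0
0 ^ 14 = 14
The nim-sum is 14 ≠ 0, so this is an N-position: the player to move can win.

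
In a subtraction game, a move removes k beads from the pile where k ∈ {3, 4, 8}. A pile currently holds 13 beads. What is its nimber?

0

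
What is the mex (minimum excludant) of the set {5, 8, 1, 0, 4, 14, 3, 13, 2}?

The values 0, 1, 2, 3, 4, 5 are all present; 6 is the first non-negative integer missing from the set.

6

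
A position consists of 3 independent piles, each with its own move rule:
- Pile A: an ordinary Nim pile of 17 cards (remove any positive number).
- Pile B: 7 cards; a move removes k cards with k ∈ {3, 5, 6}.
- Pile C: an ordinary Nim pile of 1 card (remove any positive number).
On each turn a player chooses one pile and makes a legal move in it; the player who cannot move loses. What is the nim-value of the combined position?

Pile A is a plain Nim pile of size 17, so its Grundy value is 17.
For pile B, compute g(0), g(1), … with moves {3, 5, 6}:
g(0) = mex{} = 0
g(1) = mex{} = 0
g(2) = mex{} = 0
g(3) = mex{0} = 1
g(4) = mex{0} = 1
g(5) = mex{0} = 1
g(6) = mex{0,1} = 2
g(7) = mex{0,1} = 2
So g(7) = 2.
Pile C is a plain Nim pile of size 1, so its Grundy value is 1.
The value of a disjunctive sum is the nim-sum of the parts.
Combined value = 17 XOR 2 XOR 1 = 18.

18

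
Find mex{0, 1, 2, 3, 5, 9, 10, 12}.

The values 0, 1, 2, 3 are all present; 4 is the first non-negative integer missing from the set.

4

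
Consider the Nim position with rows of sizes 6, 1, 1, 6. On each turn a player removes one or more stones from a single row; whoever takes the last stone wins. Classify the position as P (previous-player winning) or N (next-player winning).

P-position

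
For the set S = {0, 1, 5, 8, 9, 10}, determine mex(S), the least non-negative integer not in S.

2

The values 0, 1 are all present; 2 is the first non-negative integer missing from the set.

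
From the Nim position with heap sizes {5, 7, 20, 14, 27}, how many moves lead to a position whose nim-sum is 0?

3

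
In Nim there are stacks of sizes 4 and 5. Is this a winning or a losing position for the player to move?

Compute the nim-sum pairwise:
4 ⊕ 5 = 1
The nim-sum is 1 ≠ 0, so this is an N-position: the player to move can win.

Winning position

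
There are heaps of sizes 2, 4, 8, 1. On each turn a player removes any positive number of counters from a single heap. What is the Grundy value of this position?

15

Bitwise XOR of the heap sizes:
  0010  (2)
  0100  (4)
  1000  (8)
  0001  (1)
  ----
  1111  (15)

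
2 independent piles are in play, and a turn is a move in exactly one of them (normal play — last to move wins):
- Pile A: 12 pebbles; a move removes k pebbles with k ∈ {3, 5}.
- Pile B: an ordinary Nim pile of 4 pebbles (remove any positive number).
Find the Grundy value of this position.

Build the Grundy sequence for pile A with g(k) = mex{g(k−s) : s ∈ {3, 5}, s ≤ k}:
g(0) = mex{} = 0
g(1) = mex{} = 0
g(2) = mex{} = 0
g(3) = mex{0} = 1
g(4) = mex{0} = 1
g(5) = mex{0} = 1
g(6) = mex{0,1} = 2
g(7) = mex{0,1} = 2
g(8) = mex{1} = 0
g(9) = mex{1,2} = 0
g(10) = mex{1,2} = 0
g(11) = mex{0,2} = 1
g(12) = mex{0,2} = 1
So g(12) = 1.
Pile B is a plain Nim pile of size 4, so its Grundy value is 4.
The value of a disjunctive sum is the nim-sum of the parts.
Combined value = 1 XOR 4 = 5.

5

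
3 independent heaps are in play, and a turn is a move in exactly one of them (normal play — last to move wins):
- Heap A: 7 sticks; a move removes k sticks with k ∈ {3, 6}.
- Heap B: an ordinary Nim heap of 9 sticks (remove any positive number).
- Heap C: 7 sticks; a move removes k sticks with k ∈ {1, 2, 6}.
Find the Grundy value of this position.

For heap A, compute g(0), g(1), … with moves {3, 6}:
g(0) = mex{} = 0
g(1) = mex{} = 0
g(2) = mex{} = 0
g(3) = mex{0} = 1
g(4) = mex{0} = 1
g(5) = mex{0} = 1
g(6) = mex{0,1} = 2
g(7) = mex{0,1} = 2
So g(7) = 2.
Heap B is a plain Nim heap of size 9, so its Grundy value is 9.
Grundy values for heap C (subtraction set {1, 2, 6}):
g(0) = mex{} = 0
g(1) = mex{0} = 1
g(2) = mex{0,1} = 2
g(3) = mex{1,2} = 0
g(4) = mex{0,2} = 1
g(5) = mex{0,1} = 2
g(6) = mex{0,1,2} = 3
g(7) = mex{1,2,3} = 0
So g(7) = 0.
The value of a disjunctive sum is the nim-sum of the parts.
Combined value = 2 XOR 9 XOR 0 = 11.

11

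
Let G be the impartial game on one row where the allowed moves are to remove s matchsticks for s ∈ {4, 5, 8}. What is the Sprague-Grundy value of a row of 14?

0

Build the Grundy sequence with g(k) = mex{g(k−s) : s ∈ {4, 5, 8}, s ≤ k}:
k:     0  1  2  3  4  5  6  7  8  9 10 11 12 13 14
g(k):  0  0  0  0  1  1  1  1  2  2  2  2  0  0  0
So g(14) = 0.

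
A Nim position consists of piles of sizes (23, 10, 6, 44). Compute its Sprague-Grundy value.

55

Nim-sum: 23 ^ 10 ^ 6 ^ 44 = 55.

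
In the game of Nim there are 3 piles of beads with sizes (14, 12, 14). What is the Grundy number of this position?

12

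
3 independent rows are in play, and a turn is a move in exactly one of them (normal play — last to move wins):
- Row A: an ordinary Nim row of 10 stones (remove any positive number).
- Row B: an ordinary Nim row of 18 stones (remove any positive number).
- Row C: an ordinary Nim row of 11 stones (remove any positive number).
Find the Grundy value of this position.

19

Row A is a plain Nim row of size 10, so its Grundy value is 10.
Row B is a plain Nim row of size 18, so its Grundy value is 18.
Row C is a plain Nim row of size 11, so its Grundy value is 11.
The value of a disjunctive sum is the nim-sum of the parts.
Combined value = 10 ⊕ 18 ⊕ 11 = 19.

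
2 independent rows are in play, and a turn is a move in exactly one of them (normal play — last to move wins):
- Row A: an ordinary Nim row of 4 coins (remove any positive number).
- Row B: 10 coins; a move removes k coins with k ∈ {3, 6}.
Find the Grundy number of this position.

4

Row A is a plain Nim row of size 4, so its Grundy value is 4.
Grundy values for row B (subtraction set {3, 6}):
g(0) = mex{} = 0
g(1) = mex{} = 0
g(2) = mex{} = 0
g(3) = mex{0} = 1
g(4) = mex{0} = 1
g(5) = mex{0} = 1
g(6) = mex{0,1} = 2
g(7) = mex{0,1} = 2
g(8) = mex{0,1} = 2
g(9) = mex{1,2} = 0
g(10) = mex{1,2} = 0
So g(10) = 0.
By the Sprague-Grundy theorem, the Grundy value of a sum of independent games is the XOR of the component values.
Combined value = 4 ⊕ 0 = 4.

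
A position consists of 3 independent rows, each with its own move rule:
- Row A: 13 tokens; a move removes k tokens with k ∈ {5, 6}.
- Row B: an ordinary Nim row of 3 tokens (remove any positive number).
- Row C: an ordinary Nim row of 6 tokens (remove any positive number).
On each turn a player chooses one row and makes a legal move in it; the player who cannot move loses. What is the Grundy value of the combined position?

Grundy values for row A (subtraction set {5, 6}):
g(0) = mex{} = 0
g(1) = mex{} = 0
g(2) = mex{} = 0
g(3) = mex{} = 0
g(4) = mex{} = 0
g(5) = mex{0} = 1
g(6) = mex{0} = 1
g(7) = mex{0} = 1
g(8) = mex{0} = 1
g(9) = mex{0} = 1
g(10) = mex{0,1} = 2
g(11) = mex{1} = 0
g(12) = mex{1} = 0
g(13) = mex{1} = 0
So g(13) = 0.
Row B is a plain Nim row of size 3, so its Grundy value is 3.
Row C is a plain Nim row of size 6, so its Grundy value is 6.
The value of a disjunctive sum is the nim-sum of the parts.
Combined value = 0 ⊕ 3 ⊕ 6 = 5.

5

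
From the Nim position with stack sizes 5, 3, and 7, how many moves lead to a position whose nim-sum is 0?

3

Nim-sum: 5 ⊕ 3 ⊕ 7 = 1.
The overall nim-sum is X = 1. A stack of size p has a winning move iff p XOR X < p (reduce it to p XOR X).
  5: 5 XOR 1 = 4 < 5 — winning move (to 4).
  3: 3 XOR 1 = 2 < 3 — winning move (to 2).
  7: 7 XOR 1 = 6 < 7 — winning move (to 6).
That gives 3 winning moves.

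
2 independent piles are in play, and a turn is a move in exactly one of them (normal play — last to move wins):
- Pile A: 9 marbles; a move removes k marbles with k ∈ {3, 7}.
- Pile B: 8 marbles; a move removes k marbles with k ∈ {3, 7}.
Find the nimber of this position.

3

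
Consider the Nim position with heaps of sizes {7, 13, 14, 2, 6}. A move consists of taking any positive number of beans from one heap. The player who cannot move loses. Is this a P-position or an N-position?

Nim-sum: 7 ⊕ 13 ⊕ 14 ⊕ 2 ⊕ 6 = 0.
The nim-sum is 0, so this is a P-position: the player to move is in a losing position under optimal play.

P-position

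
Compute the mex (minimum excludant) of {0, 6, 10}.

1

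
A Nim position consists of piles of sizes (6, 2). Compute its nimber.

4

Compute the nim-sum pairwise:
6 XOR 2 = 4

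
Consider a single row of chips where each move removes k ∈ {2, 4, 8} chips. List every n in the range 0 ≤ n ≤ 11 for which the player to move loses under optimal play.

0, 1, 6, 7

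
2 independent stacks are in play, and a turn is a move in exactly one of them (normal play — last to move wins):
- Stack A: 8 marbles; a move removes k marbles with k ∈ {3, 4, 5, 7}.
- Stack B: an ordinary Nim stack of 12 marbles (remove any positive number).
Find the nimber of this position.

Grundy values for stack A (subtraction set {3, 4, 5, 7}):
k:     0  1  2  3  4  5  6  7  8
g(k):  0  0  0  1  1  1  2  2  2
So g(8) = 2.
Stack B is a plain Nim stack of size 12, so its Grundy value is 12.
The value of a disjunctive sum is the nim-sum of the parts.
Combined value = 2 ⊕ 12 = 14.

14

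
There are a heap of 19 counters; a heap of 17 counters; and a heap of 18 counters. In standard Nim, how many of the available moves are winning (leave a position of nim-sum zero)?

3

Nim-sum: 19 XOR 17 XOR 18 = 16.
The overall nim-sum is X = 16. A heap of size p has a winning move iff p XOR X < p (reduce it to p XOR X).
  19: 19 XOR 16 = 3 < 19 — winning move (to 3).
  17: 17 XOR 16 = 1 < 17 — winning move (to 1).
  18: 18 XOR 16 = 2 < 18 — winning move (to 2).
That gives 3 winning moves.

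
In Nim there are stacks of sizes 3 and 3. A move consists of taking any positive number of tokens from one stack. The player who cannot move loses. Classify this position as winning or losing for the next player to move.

Compute the nim-sum pairwise:
3 ⊕ 3 = 0
The nim-sum is 0, so this is a P-position: the player to move is in a losing position under optimal play.

Losing position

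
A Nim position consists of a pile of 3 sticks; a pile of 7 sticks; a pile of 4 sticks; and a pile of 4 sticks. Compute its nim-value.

Compute the nim-sum pairwise:
3 ^ 7 = 4
4 ^ 4 = 0
0 ^ 4 = 4

4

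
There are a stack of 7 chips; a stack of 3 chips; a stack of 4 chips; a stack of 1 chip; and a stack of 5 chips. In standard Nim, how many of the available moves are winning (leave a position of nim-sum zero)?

Compute the nim-sum pairwise:
7 XOR 3 = 4
4 XOR 4 = 0
0 XOR 1 = 1
1 XOR 5 = 4
The overall nim-sum is X = 4. A stack of size p has a winning move iff p XOR X < p (reduce it to p XOR X).
  7: 7 XOR 4 = 3 < 7 — winning move (to 3).
  3: 3 XOR 4 = 7 ≥ 3 — no move.
  4: 4 XOR 4 = 0 < 4 — winning move (to 0).
  1: 1 XOR 4 = 5 ≥ 1 — no move.
  5: 5 XOR 4 = 1 < 5 — winning move (to 1).
That gives 3 winning moves.

3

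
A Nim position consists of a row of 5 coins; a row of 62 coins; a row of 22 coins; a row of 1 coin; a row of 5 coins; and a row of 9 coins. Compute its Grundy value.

32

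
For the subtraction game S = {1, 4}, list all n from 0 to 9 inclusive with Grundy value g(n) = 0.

0, 2, 5, 7

Compute g(0), g(1), … for moves {1, 4}:
k:     0  1  2  3  4  5  6  7  8  9
g(k):  0  1  0  1  2  0  1  0  1  2
The P-positions (g = 0) in 0..9 are 0, 2, 5, 7.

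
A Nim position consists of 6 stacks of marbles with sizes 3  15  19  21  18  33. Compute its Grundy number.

In binary:
  000011  (3)
  001111  (15)
  010011  (19)
  010101  (21)
  010010  (18)
  100001  (33)
  ------
  111001  (57)

57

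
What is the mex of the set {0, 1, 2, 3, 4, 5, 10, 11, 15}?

The values 0, 1, 2, 3, 4, 5 are all present; 6 is the first non-negative integer missing from the set.

6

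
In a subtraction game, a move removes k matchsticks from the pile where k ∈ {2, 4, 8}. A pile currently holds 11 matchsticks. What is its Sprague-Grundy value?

Build the Grundy sequence with g(k) = mex{g(k−s) : s ∈ {2, 4, 8}, s ≤ k}:
g(0) = mex{} = 0
g(1) = mex{} = 0
g(2) = mex{0} = 1
g(3) = mex{0} = 1
g(4) = mex{0,1} = 2
g(5) = mex{0,1} = 2
g(6) = mex{1,2} = 0
g(7) = mex{1,2} = 0
g(8) = mex{0,2} = 1
g(9) = mex{0,2} = 1
g(10) = mex{0,1} = 2
g(11) = mex{0,1} = 2
So g(11) = 2.

2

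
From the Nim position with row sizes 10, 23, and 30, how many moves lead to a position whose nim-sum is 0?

Compute the nim-sum pairwise:
10 XOR 23 = 29
29 XOR 30 = 3
The overall nim-sum is X = 3. A row of size p has a winning move iff p XOR X < p (reduce it to p XOR X).
  10: 10 XOR 3 = 9 < 10 — winning move (to 9).
  23: 23 XOR 3 = 20 < 23 — winning move (to 20).
  30: 30 XOR 3 = 29 < 30 — winning move (to 29).
That gives 3 winning moves.

3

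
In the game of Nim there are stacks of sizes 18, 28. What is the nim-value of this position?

14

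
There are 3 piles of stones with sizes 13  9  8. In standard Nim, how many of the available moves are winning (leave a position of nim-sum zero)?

3

Bitwise XOR of the heap sizes:
  1101  (13)
  1001  (9)
  1000  (8)
  ----
  1100  (12)
The overall nim-sum is X = 12. A pile of size p has a winning move iff p XOR X < p (reduce it to p XOR X).
  13: 13 XOR 12 = 1 < 13 — winning move (to 1).
  9: 9 XOR 12 = 5 < 9 — winning move (to 5).
  8: 8 XOR 12 = 4 < 8 — winning move (to 4).
That gives 3 winning moves.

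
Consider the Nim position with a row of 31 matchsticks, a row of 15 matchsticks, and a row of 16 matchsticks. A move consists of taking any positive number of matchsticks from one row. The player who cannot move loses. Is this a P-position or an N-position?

Bitwise XOR of the heap sizes:
  11111  (31)
  01111  (15)
  10000  (16)
  -----
  00000  (0)
The nim-sum is 0, so this is a P-position: the player to move is in a losing position under optimal play.

P-position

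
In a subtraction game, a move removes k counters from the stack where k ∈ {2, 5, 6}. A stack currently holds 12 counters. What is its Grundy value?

0

Build the Grundy sequence with g(k) = mex{g(k−s) : s ∈ {2, 5, 6}, s ≤ k}:
g(0) = mex{} = 0
g(1) = mex{} = 0
g(2) = mex{0} = 1
g(3) = mex{0} = 1
g(4) = mex{1} = 0
g(5) = mex{0,1} = 2
g(6) = mex{0} = 1
g(7) = mex{0,1,2} = 3
g(8) = mex{1} = 0
g(9) = mex{0,1,3} = 2
g(10) = mex{0,2} = 1
g(11) = mex{1,2} = 0
g(12) = mex{1,3} = 0
So g(12) = 0.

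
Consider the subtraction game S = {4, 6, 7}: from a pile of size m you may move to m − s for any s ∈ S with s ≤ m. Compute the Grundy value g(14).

0

Compute g(0), g(1), … for moves {4, 6, 7}:
g(0) = mex{} = 0
g(1) = mex{} = 0
g(2) = mex{} = 0
g(3) = mex{} = 0
g(4) = mex{0} = 1
g(5) = mex{0} = 1
g(6) = mex{0} = 1
g(7) = mex{0} = 1
g(8) = mex{0,1} = 2
g(9) = mex{0,1} = 2
g(10) = mex{0,1} = 2
g(11) = mex{1} = 0
g(12) = mex{1,2} = 0
g(13) = mex{1,2} = 0
g(14) = mex{1,2} = 0
So g(14) = 0.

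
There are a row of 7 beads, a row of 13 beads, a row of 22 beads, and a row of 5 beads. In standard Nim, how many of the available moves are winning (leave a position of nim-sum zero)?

1

Nim-sum: 7 ^ 13 ^ 22 ^ 5 = 25.
The overall nim-sum is X = 25. A row of size p has a winning move iff p XOR X < p (reduce it to p XOR X).
  7: 7 XOR 25 = 30 ≥ 7 — no move.
  13: 13 XOR 25 = 20 ≥ 13 — no move.
  22: 22 XOR 25 = 15 < 22 — winning move (to 15).
  5: 5 XOR 25 = 28 ≥ 5 — no move.
That gives 1 winning move.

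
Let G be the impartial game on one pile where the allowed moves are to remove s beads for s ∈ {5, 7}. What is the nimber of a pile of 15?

Build the Grundy sequence with g(k) = mex{g(k−s) : s ∈ {5, 7}, s ≤ k}:
k:     0  1  2  3  4  5  6  7  8  9 10 11 12 13 14 15
g(k):  0  0  0  0  0  1  1  1  1  1  2  2  0  0  0  0
So g(15) = 0.

0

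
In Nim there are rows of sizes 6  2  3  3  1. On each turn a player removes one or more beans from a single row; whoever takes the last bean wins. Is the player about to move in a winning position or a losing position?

Winning position

Write each in binary and XOR column by column:
  110  (6)
  010  (2)
  011  (3)
  011  (3)
  001  (1)
  ---
  101  (5)
The nim-sum is 5 ≠ 0, so this is an N-position: the player to move can win.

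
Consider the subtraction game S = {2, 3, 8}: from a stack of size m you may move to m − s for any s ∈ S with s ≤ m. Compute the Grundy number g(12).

1

Grundy values for subtraction set {2, 3, 8}:
k:     0  1  2  3  4  5  6  7  8  9 10 11 12
g(k):  0  0  1  1  2  0  0  1  1  2  0  0  1
So g(12) = 1.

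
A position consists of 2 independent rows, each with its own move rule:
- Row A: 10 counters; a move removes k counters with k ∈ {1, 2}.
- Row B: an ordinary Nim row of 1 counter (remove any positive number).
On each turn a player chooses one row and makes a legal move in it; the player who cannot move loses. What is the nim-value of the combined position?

Build the Grundy sequence for row A with g(k) = mex{g(k−s) : s ∈ {1, 2}, s ≤ k}:
g(0) = mex{} = 0
g(1) = mex{0} = 1
g(2) = mex{0,1} = 2
g(3) = mex{1,2} = 0
g(4) = mex{0,2} = 1
g(5) = mex{0,1} = 2
g(6) = mex{1,2} = 0
g(7) = mex{0,2} = 1
g(8) = mex{0,1} = 2
g(9) = mex{1,2} = 0
g(10) = mex{0,2} = 1
So g(10) = 1.
Row B is a plain Nim row of size 1, so its Grundy value is 1.
By the Sprague-Grundy theorem, the Grundy value of a sum of independent games is the XOR of the component values.
Combined value = 1 XOR 1 = 0.

0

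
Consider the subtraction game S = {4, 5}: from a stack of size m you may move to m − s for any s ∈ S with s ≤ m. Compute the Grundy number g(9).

0

Build the Grundy sequence with g(k) = mex{g(k−s) : s ∈ {4, 5}, s ≤ k}:
k:     0  1  2  3  4  5  6  7  8  9
g(k):  0  0  0  0  1  1  1  1  2  0
So g(9) = 0.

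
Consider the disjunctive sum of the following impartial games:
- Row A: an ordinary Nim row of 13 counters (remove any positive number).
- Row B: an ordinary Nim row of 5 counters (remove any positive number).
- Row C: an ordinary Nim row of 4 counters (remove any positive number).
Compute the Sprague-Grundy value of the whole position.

12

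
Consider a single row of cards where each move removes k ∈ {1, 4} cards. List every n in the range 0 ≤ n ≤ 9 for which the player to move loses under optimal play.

0, 2, 5, 7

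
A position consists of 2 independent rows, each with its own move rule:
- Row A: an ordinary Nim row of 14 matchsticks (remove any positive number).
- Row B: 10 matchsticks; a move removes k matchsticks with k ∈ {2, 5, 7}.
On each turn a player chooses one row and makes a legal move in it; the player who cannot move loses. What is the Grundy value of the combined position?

Row A is a plain Nim row of size 14, so its Grundy value is 14.
Build the Grundy sequence for row B with g(k) = mex{g(k−s) : s ∈ {2, 5, 7}, s ≤ k}:
g(0) = mex{} = 0
g(1) = mex{} = 0
g(2) = mex{0} = 1
g(3) = mex{0} = 1
g(4) = mex{1} = 0
g(5) = mex{0,1} = 2
g(6) = mex{0} = 1
g(7) = mex{0,1,2} = 3
g(8) = mex{0,1} = 2
g(9) = mex{0,1,3} = 2
g(10) = mex{1,2} = 0
So g(10) = 0.
By the Sprague-Grundy theorem, the Grundy value of a sum of independent games is the XOR of the component values.
Combined value = 14 ⊕ 0 = 14.

14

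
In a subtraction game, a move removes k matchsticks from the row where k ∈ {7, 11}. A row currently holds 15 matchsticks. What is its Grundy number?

2

Build the Grundy sequence with g(k) = mex{g(k−s) : s ∈ {7, 11}, s ≤ k}:
k:     0  1  2  3  4  5  6  7  8  9 10 11 12 13 14 15
g(k):  0  0  0  0  0  0  0  1  1  1  1  1  1  1  2  2
So g(15) = 2.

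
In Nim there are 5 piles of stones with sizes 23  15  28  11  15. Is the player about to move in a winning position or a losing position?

Compute the nim-sum pairwise:
23 XOR 15 = 24
24 XOR 28 = 4
4 XOR 11 = 15
15 XOR 15 = 0
The nim-sum is 0, so this is a P-position: the player to move is in a losing position under optimal play.

Losing position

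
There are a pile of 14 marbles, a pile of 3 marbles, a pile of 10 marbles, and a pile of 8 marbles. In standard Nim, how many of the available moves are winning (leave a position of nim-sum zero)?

3

Compute the nim-sum pairwise:
14 ^ 3 = 13
13 ^ 10 = 7
7 ^ 8 = 15
The overall nim-sum is X = 15. A pile of size p has a winning move iff p XOR X < p (reduce it to p XOR X).
  14: 14 XOR 15 = 1 < 14 — winning move (to 1).
  3: 3 XOR 15 = 12 ≥ 3 — no move.
  10: 10 XOR 15 = 5 < 10 — winning move (to 5).
  8: 8 XOR 15 = 7 < 8 — winning move (to 7).
That gives 3 winning moves.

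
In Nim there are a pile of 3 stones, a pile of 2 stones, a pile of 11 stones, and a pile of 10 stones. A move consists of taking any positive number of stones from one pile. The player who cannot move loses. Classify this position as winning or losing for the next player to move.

Losing position

Compute the nim-sum pairwise:
3 XOR 2 = 1
1 XOR 11 = 10
10 XOR 10 = 0
The nim-sum is 0, so this is a P-position: the player to move is in a losing position under optimal play.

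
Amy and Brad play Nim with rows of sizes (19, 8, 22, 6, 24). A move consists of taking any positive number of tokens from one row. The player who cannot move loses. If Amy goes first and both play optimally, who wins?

Amy wins

Nim-sum: 19 XOR 8 XOR 22 XOR 6 XOR 24 = 19.
The nim-sum is 19 ≠ 0, so this is an N-position: the player to move can win; Amy has a winning move.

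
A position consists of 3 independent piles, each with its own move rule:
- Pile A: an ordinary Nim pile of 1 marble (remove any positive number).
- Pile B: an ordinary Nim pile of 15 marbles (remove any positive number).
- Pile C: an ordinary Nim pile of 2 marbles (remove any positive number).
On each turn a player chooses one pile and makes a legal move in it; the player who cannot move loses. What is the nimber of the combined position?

Pile A is a plain Nim pile of size 1, so its Grundy value is 1.
Pile B is a plain Nim pile of size 15, so its Grundy value is 15.
Pile C is a plain Nim pile of size 2, so its Grundy value is 2.
By the Sprague-Grundy theorem, the Grundy value of a sum of independent games is the XOR of the component values.
Combined value = 1 ⊕ 15 ⊕ 2 = 12.

12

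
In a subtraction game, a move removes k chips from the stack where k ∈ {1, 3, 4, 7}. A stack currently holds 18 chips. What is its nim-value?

Build the Grundy sequence with g(k) = mex{g(k−s) : s ∈ {1, 3, 4, 7}, s ≤ k}:
k:     0  1  2  3  4  5  6  7  8  9 10 11 12 13 14 15 16 17 18
g(k):  0  1  0  1  2  3  2  3  0  1  0  1  2  3  2  3  0  1  0
So g(18) = 0.

0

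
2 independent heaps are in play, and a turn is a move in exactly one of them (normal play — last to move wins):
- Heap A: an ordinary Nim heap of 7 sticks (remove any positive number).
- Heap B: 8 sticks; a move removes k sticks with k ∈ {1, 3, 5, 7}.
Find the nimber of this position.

Heap A is a plain Nim heap of size 7, so its Grundy value is 7.
Grundy values for heap B (subtraction set {1, 3, 5, 7}):
g(0) = mex{} = 0
g(1) = mex{0} = 1
g(2) = mex{1} = 0
g(3) = mex{0} = 1
g(4) = mex{1} = 0
g(5) = mex{0} = 1
g(6) = mex{1} = 0
g(7) = mex{0} = 1
g(8) = mex{1} = 0
So g(8) = 0.
By the Sprague-Grundy theorem, the Grundy value of a sum of independent games is the XOR of the component values.
Combined value = 7 ⊕ 0 = 7.

7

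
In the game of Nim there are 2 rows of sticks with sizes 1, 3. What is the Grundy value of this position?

2

Compute the nim-sum pairwise:
1 ⊕ 3 = 2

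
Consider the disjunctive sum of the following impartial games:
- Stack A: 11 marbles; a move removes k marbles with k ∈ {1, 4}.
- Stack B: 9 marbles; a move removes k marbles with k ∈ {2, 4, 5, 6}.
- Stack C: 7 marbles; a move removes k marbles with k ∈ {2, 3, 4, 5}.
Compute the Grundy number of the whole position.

1

Grundy values for stack A (subtraction set {1, 4}):
k:     0  1  2  3  4  5  6  7  8  9 10 11
g(k):  0  1  0  1  2  0  1  0  1  2  0  1
So g(11) = 1.
Build the Grundy sequence for stack B with g(k) = mex{g(k−s) : s ∈ {2, 4, 5, 6}, s ≤ k}:
g(0) = mex{} = 0
g(1) = mex{} = 0
g(2) = mex{0} = 1
g(3) = mex{0} = 1
g(4) = mex{0,1} = 2
g(5) = mex{0,1} = 2
g(6) = mex{0,1,2} = 3
g(7) = mex{0,1,2} = 3
g(8) = mex{1,2,3} = 0
g(9) = mex{1,2,3} = 0
So g(9) = 0.
Grundy values for stack C (subtraction set {2, 3, 4, 5}):
g(0) = mex{} = 0
g(1) = mex{} = 0
g(2) = mex{0} = 1
g(3) = mex{0} = 1
g(4) = mex{0,1} = 2
g(5) = mex{0,1} = 2
g(6) = mex{0,1,2} = 3
g(7) = mex{1,2} = 0
So g(7) = 0.
By the Sprague-Grundy theorem, the Grundy value of a sum of independent games is the XOR of the component values.
Combined value = 1 ⊕ 0 ⊕ 0 = 1.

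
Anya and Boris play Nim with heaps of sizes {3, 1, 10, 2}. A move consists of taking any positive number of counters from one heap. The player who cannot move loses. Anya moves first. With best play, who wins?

Anya wins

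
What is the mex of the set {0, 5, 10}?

1

0 is in the set but 1 is not, so the mex is 1.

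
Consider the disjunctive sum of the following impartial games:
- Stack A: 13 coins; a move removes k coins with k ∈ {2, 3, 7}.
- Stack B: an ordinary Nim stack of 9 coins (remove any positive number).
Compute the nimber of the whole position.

8

Build the Grundy sequence for stack A with g(k) = mex{g(k−s) : s ∈ {2, 3, 7}, s ≤ k}:
k:     0  1  2  3  4  5  6  7  8  9 10 11 12 13
g(k):  0  0  1  1  2  0  0  1  1  2  0  0  1  1
So g(13) = 1.
Stack B is a plain Nim stack of size 9, so its Grundy value is 9.
By the Sprague-Grundy theorem, the Grundy value of a sum of independent games is the XOR of the component values.
Combined value = 1 XOR 9 = 8.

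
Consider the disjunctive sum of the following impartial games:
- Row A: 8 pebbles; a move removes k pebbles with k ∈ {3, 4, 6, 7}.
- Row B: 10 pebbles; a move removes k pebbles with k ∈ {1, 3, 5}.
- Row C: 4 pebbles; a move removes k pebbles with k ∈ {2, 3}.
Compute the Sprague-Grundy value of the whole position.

0

Build the Grundy sequence for row A with g(k) = mex{g(k−s) : s ∈ {3, 4, 6, 7}, s ≤ k}:
g(0) = mex{} = 0
g(1) = mex{} = 0
g(2) = mex{} = 0
g(3) = mex{0} = 1
g(4) = mex{0} = 1
g(5) = mex{0} = 1
g(6) = mex{0,1} = 2
g(7) = mex{0,1} = 2
g(8) = mex{0,1} = 2
So g(8) = 2.
For row B, compute g(0), g(1), … with moves {1, 3, 5}:
k:     0  1  2  3  4  5  6  7  8  9 10
g(k):  0  1  0  1  0  1  0  1  0  1  0
So g(10) = 0.
Grundy values for row C (subtraction set {2, 3}):
k:     0  1  2  3  4
g(k):  0  0  1  1  2
So g(4) = 2.
By the Sprague-Grundy theorem, the Grundy value of a sum of independent games is the XOR of the component values.
Combined value = 2 ⊕ 0 ⊕ 2 = 0.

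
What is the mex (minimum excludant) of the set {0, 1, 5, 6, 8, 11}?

2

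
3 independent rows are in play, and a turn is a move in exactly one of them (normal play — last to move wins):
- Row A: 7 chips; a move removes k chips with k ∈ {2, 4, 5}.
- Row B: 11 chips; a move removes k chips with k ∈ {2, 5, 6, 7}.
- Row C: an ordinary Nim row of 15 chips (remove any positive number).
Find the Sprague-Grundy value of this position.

12

Build the Grundy sequence for row A with g(k) = mex{g(k−s) : s ∈ {2, 4, 5}, s ≤ k}:
k:     0  1  2  3  4  5  6  7
g(k):  0  0  1  1  2  2  3  0
So g(7) = 0.
For row B, compute g(0), g(1), … with moves {2, 5, 6, 7}:
g(0) = mex{} = 0
g(1) = mex{} = 0
g(2) = mex{0} = 1
g(3) = mex{0} = 1
g(4) = mex{1} = 0
g(5) = mex{0,1} = 2
g(6) = mex{0} = 1
g(7) = mex{0,1,2} = 3
g(8) = mex{0,1} = 2
g(9) = mex{0,1,3} = 2
g(10) = mex{0,1,2} = 3
g(11) = mex{0,1,2} = 3
So g(11) = 3.
Row C is a plain Nim row of size 15, so its Grundy value is 15.
By the Sprague-Grundy theorem, the Grundy value of a sum of independent games is the XOR of the component values.
Combined value = 0 ⊕ 3 ⊕ 15 = 12.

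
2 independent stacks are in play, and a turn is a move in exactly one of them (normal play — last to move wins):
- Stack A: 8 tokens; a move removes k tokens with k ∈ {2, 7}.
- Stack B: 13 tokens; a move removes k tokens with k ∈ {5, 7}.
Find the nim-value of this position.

Grundy values for stack A (subtraction set {2, 7}):
g(0) = mex{} = 0
g(1) = mex{} = 0
g(2) = mex{0} = 1
g(3) = mex{0} = 1
g(4) = mex{1} = 0
g(5) = mex{1} = 0
g(6) = mex{0} = 1
g(7) = mex{0} = 1
g(8) = mex{0,1} = 2
So g(8) = 2.
Grundy values for stack B (subtraction set {5, 7}):
g(0) = mex{} = 0
g(1) = mex{} = 0
g(2) = mex{} = 0
g(3) = mex{} = 0
g(4) = mex{} = 0
g(5) = mex{0} = 1
g(6) = mex{0} = 1
g(7) = mex{0} = 1
g(8) = mex{0} = 1
g(9) = mex{0} = 1
g(10) = mex{0,1} = 2
g(11) = mex{0,1} = 2
g(12) = mex{1} = 0
g(13) = mex{1} = 0
So g(13) = 0.
By the Sprague-Grundy theorem, the Grundy value of a sum of independent games is the XOR of the component values.
Combined value = 2 XOR 0 = 2.

2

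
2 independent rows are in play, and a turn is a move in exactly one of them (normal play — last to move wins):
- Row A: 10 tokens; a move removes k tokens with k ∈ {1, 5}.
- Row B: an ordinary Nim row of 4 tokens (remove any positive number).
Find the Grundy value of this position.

Build the Grundy sequence for row A with g(k) = mex{g(k−s) : s ∈ {1, 5}, s ≤ k}:
k:     0  1  2  3  4  5  6  7  8  9 10
g(k):  0  1  0  1  0  1  0  1  0  1  0
So g(10) = 0.
Row B is a plain Nim row of size 4, so its Grundy value is 4.
By the Sprague-Grundy theorem, the Grundy value of a sum of independent games is the XOR of the component values.
Combined value = 0 XOR 4 = 4.

4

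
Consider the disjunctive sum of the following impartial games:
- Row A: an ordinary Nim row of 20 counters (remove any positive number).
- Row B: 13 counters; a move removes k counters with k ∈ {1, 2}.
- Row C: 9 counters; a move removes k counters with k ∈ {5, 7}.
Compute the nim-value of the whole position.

20

Row A is a plain Nim row of size 20, so its Grundy value is 20.
For row B, compute g(0), g(1), … with moves {1, 2}:
g(0) = mex{} = 0
g(1) = mex{0} = 1
g(2) = mex{0,1} = 2
g(3) = mex{1,2} = 0
g(4) = mex{0,2} = 1
g(5) = mex{0,1} = 2
g(6) = mex{1,2} = 0
g(7) = mex{0,2} = 1
g(8) = mex{0,1} = 2
g(9) = mex{1,2} = 0
g(10) = mex{0,2} = 1
g(11) = mex{0,1} = 2
g(12) = mex{1,2} = 0
g(13) = mex{0,2} = 1
So g(13) = 1.
Build the Grundy sequence for row C with g(k) = mex{g(k−s) : s ∈ {5, 7}, s ≤ k}:
k:     0  1  2  3  4  5  6  7  8  9
g(k):  0  0  0  0  0  1  1  1  1  1
So g(9) = 1.
The value of a disjunctive sum is the nim-sum of the parts.
Combined value = 20 XOR 1 XOR 1 = 20.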